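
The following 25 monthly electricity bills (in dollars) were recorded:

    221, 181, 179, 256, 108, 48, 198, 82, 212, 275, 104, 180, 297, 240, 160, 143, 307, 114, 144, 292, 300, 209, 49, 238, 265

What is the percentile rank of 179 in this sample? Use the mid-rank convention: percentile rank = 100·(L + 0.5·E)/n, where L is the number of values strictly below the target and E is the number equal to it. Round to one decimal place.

38.0

Sorted: 48, 49, 82, 104, 108, 114, 143, 144, 160, 179, 180, 181, 198, 209, 212, 221, 238, 240, 256, 265, 275, 292, 297, 300, 307.
Count below 179: L = 9; count equal: E = 1; n = 25.
Percentile rank = 100·(9 + 0.5·1)/25 = 100·9.5/25 = 38.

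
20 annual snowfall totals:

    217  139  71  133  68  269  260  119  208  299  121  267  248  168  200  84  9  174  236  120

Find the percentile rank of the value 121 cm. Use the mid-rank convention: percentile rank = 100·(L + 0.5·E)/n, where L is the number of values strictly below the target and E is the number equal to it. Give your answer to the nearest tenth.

32.5

Sorted: 9, 68, 71, 84, 119, 120, 121, 133, 139, 168, 174, 200, 208, 217, 236, 248, 260, 267, 269, 299.
Count below 121: L = 6; count equal: E = 1; n = 20.
Percentile rank = 100·(6 + 0.5·1)/20 = 100·6.5/20 = 32.5.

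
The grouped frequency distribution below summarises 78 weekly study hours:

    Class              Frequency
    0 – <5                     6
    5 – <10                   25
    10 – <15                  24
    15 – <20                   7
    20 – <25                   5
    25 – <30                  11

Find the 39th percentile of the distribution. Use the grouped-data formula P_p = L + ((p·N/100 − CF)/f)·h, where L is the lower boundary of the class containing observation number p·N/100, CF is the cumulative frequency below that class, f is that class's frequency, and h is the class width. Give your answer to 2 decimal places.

9.88

N = 78; target position k = 39/100 · 78 = 30.42.
Cumulative frequencies: 6, 31, 55, 62, 67, 78.
Observation 30.42 falls in the class 5 – <10.
L = 5, CF = 6, f = 25, h = 5.
P39 = 5 + ((30.42 − 6)/25)·5 = 5 + 4.884 = 9.884.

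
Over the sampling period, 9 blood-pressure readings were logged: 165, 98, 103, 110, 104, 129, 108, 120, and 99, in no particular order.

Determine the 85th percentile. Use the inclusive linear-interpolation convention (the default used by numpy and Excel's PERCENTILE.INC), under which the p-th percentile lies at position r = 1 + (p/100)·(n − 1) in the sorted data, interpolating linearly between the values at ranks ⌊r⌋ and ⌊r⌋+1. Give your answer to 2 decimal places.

127.20

Sorted: 98, 99, 103, 104, 108, 110, 120, 129, 165.
n = 9.
r = 1 + (85/100)·(9 − 1) = 1 + 6.8 = 7.8.
Rank 7 is 120 and rank 8 is 129.
Interpolate: 120 + 0.8·(129 − 120) = 120 + 0.8·9 = 127.2.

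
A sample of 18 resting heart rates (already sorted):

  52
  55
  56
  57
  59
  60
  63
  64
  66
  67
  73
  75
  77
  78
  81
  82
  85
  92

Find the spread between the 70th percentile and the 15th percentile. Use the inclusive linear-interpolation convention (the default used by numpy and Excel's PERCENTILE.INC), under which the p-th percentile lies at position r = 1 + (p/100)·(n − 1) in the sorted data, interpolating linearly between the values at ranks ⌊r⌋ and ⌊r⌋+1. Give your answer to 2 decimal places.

20.25

n = 18.
P15: r = 3.55; ranks 3–4 are 56, 57; interpolating gives 56.55.
P70: r = 12.9; ranks 12–13 are 75, 77; interpolating gives 76.8.
Difference: 76.8 − 56.55 = 20.25.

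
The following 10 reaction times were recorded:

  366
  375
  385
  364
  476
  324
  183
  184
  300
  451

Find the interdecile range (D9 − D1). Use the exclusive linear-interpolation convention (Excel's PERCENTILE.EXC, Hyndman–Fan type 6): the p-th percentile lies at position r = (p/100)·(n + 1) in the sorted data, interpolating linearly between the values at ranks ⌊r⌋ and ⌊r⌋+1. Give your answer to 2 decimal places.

290.40

Sorted: 183, 184, 300, 324, 364, 366, 375, 385, 451, 476.
n = 10.
P10: r = 1.1; ranks 1–2 are 183, 184; interpolating gives 183.1.
P90: r = 9.9; ranks 9–10 are 451, 476; interpolating gives 473.5.
Difference: 473.5 − 183.1 = 290.4.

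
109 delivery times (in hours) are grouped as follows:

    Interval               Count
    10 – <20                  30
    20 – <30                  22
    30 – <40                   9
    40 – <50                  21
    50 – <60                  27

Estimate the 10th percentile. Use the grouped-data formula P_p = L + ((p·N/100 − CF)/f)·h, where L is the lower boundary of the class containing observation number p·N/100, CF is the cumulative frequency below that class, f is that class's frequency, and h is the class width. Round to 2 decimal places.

13.63

N = 109; target position k = 10/100 · 109 = 10.9.
Cumulative frequencies: 30, 52, 61, 82, 109.
Observation 10.9 falls in the class 10 – <20.
L = 10, CF = 0, f = 30, h = 10.
P10 = 10 + ((10.9 − 0)/30)·10 = 10 + 3.63333 = 13.6333.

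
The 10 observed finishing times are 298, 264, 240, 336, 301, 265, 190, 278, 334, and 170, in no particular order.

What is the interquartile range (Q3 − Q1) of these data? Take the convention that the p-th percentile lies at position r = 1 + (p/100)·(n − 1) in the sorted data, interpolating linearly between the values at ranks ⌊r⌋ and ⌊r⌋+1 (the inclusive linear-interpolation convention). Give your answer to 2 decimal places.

Sorted: 170, 190, 240, 264, 265, 278, 298, 301, 334, 336.
n = 10.
P25: r = 3.25; ranks 3–4 are 240, 264; interpolating gives 246.
P75: r = 7.75; ranks 7–8 are 298, 301; interpolating gives 300.25.
Difference: 300.25 − 246 = 54.25.

54.25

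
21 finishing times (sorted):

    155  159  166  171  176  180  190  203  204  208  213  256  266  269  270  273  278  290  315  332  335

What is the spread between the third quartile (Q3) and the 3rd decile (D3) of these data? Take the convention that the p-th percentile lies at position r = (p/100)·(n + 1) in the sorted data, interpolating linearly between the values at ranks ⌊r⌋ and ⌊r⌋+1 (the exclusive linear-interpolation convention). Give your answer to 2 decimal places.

n = 21.
P30: r = 6.6; ranks 6–7 are 180, 190; interpolating gives 186.
P75: r = 16.5; ranks 16–17 are 273, 278; interpolating gives 275.5.
Difference: 275.5 − 186 = 89.5.

89.50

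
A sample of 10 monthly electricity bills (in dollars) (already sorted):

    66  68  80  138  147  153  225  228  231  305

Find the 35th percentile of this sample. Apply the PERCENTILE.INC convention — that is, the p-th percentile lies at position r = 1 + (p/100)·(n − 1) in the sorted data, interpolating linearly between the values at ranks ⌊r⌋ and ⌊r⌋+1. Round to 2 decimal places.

139.35

n = 10.
r = 1 + (35/100)·(10 − 1) = 1 + 3.15 = 4.15.
Rank 4 is 138 and rank 5 is 147.
Interpolate: 138 + 0.15·(147 − 138) = 138 + 0.15·9 = 139.35.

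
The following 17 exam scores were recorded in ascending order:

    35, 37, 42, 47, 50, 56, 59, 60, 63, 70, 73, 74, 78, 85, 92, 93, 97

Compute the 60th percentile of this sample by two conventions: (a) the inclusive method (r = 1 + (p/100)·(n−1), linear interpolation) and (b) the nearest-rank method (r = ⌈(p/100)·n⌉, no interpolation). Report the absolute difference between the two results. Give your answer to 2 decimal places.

1.20

n = 17.
(a) r = 10.6; between ranks 10 (70) and 11 (73): 71.8.
(b) the nearest-rank method: rank 11 → 73.
|71.8 − 73| = 1.2.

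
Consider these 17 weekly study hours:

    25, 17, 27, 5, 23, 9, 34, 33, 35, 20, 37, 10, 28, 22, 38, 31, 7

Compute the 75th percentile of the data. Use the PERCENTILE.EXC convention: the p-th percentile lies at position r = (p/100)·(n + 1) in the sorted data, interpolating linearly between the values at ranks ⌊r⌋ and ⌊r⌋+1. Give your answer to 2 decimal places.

Sorted: 5, 7, 9, 10, 17, 20, 22, 23, 25, 27, 28, 31, 33, 34, 35, 37, 38.
n = 17.
r = (75/100)·(17 + 1) = 13.5.
Rank 13 is 33 and rank 14 is 34.
Interpolate: 33 + 0.5·(34 − 33) = 33 + 0.5·1 = 33.5.

33.50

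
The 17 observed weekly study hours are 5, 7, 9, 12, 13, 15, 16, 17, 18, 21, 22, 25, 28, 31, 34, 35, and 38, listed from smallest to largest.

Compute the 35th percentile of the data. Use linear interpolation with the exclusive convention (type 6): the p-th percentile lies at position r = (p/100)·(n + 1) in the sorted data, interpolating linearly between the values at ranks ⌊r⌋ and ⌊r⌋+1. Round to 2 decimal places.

n = 17.
r = (35/100)·(17 + 1) = 6.3.
Rank 6 is 15 and rank 7 is 16.
Interpolate: 15 + 0.3·(16 − 15) = 15 + 0.3·1 = 15.3.

15.30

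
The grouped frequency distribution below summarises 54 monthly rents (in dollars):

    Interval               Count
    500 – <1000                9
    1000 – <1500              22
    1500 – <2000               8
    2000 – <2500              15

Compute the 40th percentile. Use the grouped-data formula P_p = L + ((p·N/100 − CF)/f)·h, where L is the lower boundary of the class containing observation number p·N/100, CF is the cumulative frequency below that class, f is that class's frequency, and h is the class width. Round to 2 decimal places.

N = 54; target position k = 40/100 · 54 = 21.6.
Cumulative frequencies: 9, 31, 39, 54.
Observation 21.6 falls in the class 1000 – <1500.
L = 1000, CF = 9, f = 22, h = 500.
P40 = 1000 + ((21.6 − 9)/22)·500 = 1000 + 286.364 = 1286.36.

1286.36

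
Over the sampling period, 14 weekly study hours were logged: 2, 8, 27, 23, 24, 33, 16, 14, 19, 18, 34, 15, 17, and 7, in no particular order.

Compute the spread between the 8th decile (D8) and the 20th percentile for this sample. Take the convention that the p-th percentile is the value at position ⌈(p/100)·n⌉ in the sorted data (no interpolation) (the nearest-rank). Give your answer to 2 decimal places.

19.00

Sorted: 2, 7, 8, 14, 15, 16, 17, 18, 19, 23, 24, 27, 33, 34.
n = 14.
P20: rank ⌈20/100·14⌉ = 3 → 8.
P80: rank ⌈80/100·14⌉ = 12 → 27.
Difference: 27 − 8 = 19.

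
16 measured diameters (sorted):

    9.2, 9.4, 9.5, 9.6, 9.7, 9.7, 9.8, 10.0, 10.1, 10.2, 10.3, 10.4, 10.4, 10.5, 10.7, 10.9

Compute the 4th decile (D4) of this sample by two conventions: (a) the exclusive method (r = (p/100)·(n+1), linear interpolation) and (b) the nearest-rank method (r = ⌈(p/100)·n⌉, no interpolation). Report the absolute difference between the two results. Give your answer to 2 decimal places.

n = 16.
(a) r = 6.8; between ranks 6 (9.7) and 7 (9.8): 9.78.
(b) the nearest-rank method: rank 7 → 9.8.
|9.78 − 9.8| = 0.02.

0.02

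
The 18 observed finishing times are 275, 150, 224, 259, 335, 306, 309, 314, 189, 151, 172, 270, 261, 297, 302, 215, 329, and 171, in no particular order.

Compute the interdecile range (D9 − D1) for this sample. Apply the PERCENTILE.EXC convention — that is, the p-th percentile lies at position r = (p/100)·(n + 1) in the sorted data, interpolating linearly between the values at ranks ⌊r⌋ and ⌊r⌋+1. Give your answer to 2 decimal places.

Sorted: 150, 151, 171, 172, 189, 215, 224, 259, 261, 270, 275, 297, 302, 306, 309, 314, 329, 335.
n = 18.
P10: r = 1.9; ranks 1–2 are 150, 151; interpolating gives 150.9.
P90: r = 17.1; ranks 17–18 are 329, 335; interpolating gives 329.6.
Difference: 329.6 − 150.9 = 178.7.

178.70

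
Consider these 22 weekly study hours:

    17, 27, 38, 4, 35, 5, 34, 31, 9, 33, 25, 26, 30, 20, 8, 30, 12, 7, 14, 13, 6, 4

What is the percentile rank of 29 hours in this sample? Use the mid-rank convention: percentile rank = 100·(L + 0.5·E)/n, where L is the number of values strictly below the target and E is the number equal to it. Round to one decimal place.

68.2

Sorted: 4, 4, 5, 6, 7, 8, 9, 12, 13, 14, 17, 20, 25, 26, 27, 30, 30, 31, 33, 34, 35, 38.
Count below 29: L = 15; count equal: E = 0; n = 22.
Percentile rank = 100·(15 + 0.5·0)/22 = 100·15/22 = 68.18.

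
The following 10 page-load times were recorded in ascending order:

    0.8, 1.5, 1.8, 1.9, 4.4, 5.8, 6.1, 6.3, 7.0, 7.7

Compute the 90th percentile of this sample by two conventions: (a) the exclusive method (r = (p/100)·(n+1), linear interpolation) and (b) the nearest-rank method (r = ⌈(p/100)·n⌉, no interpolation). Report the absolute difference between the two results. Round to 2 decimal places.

0.63

n = 10.
(a) r = 9.9; between ranks 9 (7.0) and 10 (7.7): 7.63.
(b) the nearest-rank method: rank 9 → 7.
|7.63 − 7| = 0.63.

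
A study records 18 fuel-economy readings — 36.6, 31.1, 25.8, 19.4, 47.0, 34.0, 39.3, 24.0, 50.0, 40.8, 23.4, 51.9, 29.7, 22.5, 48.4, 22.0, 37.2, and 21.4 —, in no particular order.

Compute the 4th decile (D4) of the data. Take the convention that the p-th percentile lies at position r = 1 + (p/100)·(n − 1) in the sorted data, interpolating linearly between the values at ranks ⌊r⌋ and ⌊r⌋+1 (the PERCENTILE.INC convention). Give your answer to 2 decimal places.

28.92

Sorted: 19.4, 21.4, 22.0, 22.5, 23.4, 24.0, 25.8, 29.7, 31.1, 34.0, 36.6, 37.2, 39.3, 40.8, 47.0, 48.4, 50.0, 51.9.
n = 18.
r = 1 + (40/100)·(18 − 1) = 1 + 6.8 = 7.8.
Rank 7 is 25.8 and rank 8 is 29.7.
Interpolate: 25.8 + 0.8·(29.7 − 25.8) = 25.8 + 0.8·3.9 = 28.92.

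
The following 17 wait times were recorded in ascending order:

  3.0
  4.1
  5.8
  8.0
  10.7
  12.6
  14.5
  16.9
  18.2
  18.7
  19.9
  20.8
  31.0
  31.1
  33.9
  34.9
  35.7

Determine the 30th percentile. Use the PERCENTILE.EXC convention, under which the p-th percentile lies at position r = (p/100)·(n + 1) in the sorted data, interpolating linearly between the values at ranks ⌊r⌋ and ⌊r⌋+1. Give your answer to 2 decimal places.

11.46

n = 17.
r = (30/100)·(17 + 1) = 5.4.
Rank 5 is 10.7 and rank 6 is 12.6.
Interpolate: 10.7 + 0.4·(12.6 − 10.7) = 10.7 + 0.4·1.9 = 11.46.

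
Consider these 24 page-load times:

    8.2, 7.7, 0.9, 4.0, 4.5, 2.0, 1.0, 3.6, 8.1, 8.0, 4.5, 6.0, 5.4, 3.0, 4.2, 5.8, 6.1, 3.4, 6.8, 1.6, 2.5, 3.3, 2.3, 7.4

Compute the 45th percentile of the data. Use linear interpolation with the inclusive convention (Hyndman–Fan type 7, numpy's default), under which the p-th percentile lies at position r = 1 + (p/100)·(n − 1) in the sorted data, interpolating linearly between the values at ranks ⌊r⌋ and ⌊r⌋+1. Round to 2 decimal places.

4.07

Sorted: 0.9, 1.0, 1.6, 2.0, 2.3, 2.5, 3.0, 3.3, 3.4, 3.6, 4.0, 4.2, 4.5, 4.5, 5.4, 5.8, 6.0, 6.1, 6.8, 7.4, 7.7, 8.0, 8.1, 8.2.
n = 24.
r = 1 + (45/100)·(24 − 1) = 1 + 10.35 = 11.35.
Rank 11 is 4.0 and rank 12 is 4.2.
Interpolate: 4.0 + 0.35·(4.2 − 4.0) = 4.0 + 0.35·0.2 = 4.07.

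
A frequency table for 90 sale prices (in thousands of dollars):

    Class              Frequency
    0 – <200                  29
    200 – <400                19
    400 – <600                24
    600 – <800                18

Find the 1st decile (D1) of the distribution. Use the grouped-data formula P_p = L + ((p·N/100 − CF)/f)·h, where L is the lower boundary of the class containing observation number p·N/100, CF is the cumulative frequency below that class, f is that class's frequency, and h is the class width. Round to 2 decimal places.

N = 90; target position k = 10/100 · 90 = 9.
Cumulative frequencies: 29, 48, 72, 90.
Observation 9 falls in the class 0 – <200.
L = 0, CF = 0, f = 29, h = 200.
P10 = 0 + ((9 − 0)/29)·200 = 0 + 62.069 = 62.069.

62.07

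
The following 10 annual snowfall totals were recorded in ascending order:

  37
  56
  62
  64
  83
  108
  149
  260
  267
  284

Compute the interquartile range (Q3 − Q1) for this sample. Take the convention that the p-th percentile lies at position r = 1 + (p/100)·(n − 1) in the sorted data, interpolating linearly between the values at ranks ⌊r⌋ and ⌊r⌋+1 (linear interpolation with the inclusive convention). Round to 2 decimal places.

n = 10.
P25: r = 3.25; ranks 3–4 are 62, 64; interpolating gives 62.5.
P75: r = 7.75; ranks 7–8 are 149, 260; interpolating gives 232.25.
Difference: 232.25 − 62.5 = 169.75.

169.75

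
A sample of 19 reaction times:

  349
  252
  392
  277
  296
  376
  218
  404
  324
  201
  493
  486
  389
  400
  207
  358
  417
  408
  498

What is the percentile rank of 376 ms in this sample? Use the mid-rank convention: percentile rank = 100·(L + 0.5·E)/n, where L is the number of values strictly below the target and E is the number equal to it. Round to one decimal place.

Sorted: 201, 207, 218, 252, 277, 296, 324, 349, 358, 376, 389, 392, 400, 404, 408, 417, 486, 493, 498.
Count below 376: L = 9; count equal: E = 1; n = 19.
Percentile rank = 100·(9 + 0.5·1)/19 = 100·9.5/19 = 50.

50.0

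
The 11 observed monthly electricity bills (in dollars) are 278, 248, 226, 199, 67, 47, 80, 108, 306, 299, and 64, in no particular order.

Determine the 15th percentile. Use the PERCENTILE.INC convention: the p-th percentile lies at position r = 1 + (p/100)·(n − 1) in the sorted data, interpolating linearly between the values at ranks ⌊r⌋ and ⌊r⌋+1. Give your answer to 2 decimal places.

Sorted: 47, 64, 67, 80, 108, 199, 226, 248, 278, 299, 306.
n = 11.
r = 1 + (15/100)·(11 − 1) = 1 + 1.5 = 2.5.
Rank 2 is 64 and rank 3 is 67.
Interpolate: 64 + 0.5·(67 − 64) = 64 + 0.5·3 = 65.5.

65.50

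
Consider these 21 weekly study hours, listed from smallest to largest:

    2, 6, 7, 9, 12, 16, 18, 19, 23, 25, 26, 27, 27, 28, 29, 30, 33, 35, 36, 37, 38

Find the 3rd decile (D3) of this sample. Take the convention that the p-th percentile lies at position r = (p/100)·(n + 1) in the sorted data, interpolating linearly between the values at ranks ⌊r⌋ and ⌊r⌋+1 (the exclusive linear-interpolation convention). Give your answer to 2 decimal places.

n = 21.
r = (30/100)·(21 + 1) = 6.6.
Rank 6 is 16 and rank 7 is 18.
Interpolate: 16 + 0.6·(18 − 16) = 16 + 0.6·2 = 17.2.

17.20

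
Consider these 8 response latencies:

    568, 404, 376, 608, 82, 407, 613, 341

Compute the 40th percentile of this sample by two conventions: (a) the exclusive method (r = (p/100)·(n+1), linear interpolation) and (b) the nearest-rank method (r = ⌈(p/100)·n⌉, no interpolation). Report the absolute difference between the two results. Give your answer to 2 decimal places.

Sorted: 82, 341, 376, 404, 407, 568, 608, 613.
n = 8.
(a) r = 3.6; between ranks 3 (376) and 4 (404): 392.8.
(b) the nearest-rank method: rank 4 → 404.
|392.8 − 404| = 11.2.

11.20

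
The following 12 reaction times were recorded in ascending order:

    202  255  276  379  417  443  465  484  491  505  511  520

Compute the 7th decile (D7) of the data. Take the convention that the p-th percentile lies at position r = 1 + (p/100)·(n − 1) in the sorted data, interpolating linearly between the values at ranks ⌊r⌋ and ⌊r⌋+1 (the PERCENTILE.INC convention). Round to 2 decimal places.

n = 12.
r = 1 + (70/100)·(12 − 1) = 1 + 7.7 = 8.7.
Rank 8 is 484 and rank 9 is 491.
Interpolate: 484 + 0.7·(491 − 484) = 484 + 0.7·7 = 488.9.

488.90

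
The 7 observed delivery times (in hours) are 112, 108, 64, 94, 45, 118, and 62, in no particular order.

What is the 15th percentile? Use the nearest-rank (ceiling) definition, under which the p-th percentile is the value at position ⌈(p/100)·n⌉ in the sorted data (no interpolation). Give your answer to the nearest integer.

62

Sorted: 45, 62, 64, 94, 108, 112, 118.
n = 7.
Position = ⌈15/100 · 7⌉ = ⌈1.05⌉ = 2.
The value at rank 2 is 62.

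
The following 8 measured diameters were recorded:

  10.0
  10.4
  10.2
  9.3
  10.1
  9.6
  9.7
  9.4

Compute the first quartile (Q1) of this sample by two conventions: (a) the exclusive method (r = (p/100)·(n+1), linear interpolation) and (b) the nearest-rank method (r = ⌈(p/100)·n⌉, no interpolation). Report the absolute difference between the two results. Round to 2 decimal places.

0.05

Sorted: 9.3, 9.4, 9.6, 9.7, 10.0, 10.1, 10.2, 10.4.
n = 8.
(a) r = 2.25; between ranks 2 (9.4) and 3 (9.6): 9.45.
(b) the nearest-rank method: rank 2 → 9.4.
|9.45 − 9.4| = 0.05.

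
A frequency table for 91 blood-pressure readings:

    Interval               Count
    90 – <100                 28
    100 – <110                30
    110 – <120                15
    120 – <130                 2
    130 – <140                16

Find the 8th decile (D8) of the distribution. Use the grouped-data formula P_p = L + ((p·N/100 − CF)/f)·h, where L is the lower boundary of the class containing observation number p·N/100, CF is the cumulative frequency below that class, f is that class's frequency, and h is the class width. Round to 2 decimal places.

119.87

N = 91; target position k = 80/100 · 91 = 72.8.
Cumulative frequencies: 28, 58, 73, 75, 91.
Observation 72.8 falls in the class 110 – <120.
L = 110, CF = 58, f = 15, h = 10.
P80 = 110 + ((72.8 − 58)/15)·10 = 110 + 9.86667 = 119.867.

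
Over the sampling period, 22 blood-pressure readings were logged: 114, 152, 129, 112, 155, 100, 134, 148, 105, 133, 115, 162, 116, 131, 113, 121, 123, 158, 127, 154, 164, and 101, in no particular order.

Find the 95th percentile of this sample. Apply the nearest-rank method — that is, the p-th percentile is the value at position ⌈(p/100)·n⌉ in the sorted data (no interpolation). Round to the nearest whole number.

Sorted: 100, 101, 105, 112, 113, 114, 115, 116, 121, 123, 127, 129, 131, 133, 134, 148, 152, 154, 155, 158, 162, 164.
n = 22.
Position = ⌈95/100 · 22⌉ = ⌈20.9⌉ = 21.
The value at rank 21 is 162.

162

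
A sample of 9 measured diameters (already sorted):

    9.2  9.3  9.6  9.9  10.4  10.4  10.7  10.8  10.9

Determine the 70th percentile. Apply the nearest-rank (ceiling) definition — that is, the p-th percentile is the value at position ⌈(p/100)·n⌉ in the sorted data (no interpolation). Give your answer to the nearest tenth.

n = 9.
Position = ⌈70/100 · 9⌉ = ⌈6.3⌉ = 7.
The value at rank 7 is 10.7.

10.7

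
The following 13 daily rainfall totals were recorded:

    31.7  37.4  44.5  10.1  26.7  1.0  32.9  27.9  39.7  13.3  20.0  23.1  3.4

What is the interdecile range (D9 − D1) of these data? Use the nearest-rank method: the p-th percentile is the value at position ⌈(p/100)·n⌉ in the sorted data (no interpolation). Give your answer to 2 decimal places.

Sorted: 1.0, 3.4, 10.1, 13.3, 20.0, 23.1, 26.7, 27.9, 31.7, 32.9, 37.4, 39.7, 44.5.
n = 13.
P10: rank ⌈10/100·13⌉ = 2 → 3.4.
P90: rank ⌈90/100·13⌉ = 12 → 39.7.
Difference: 39.7 − 3.4 = 36.3.

36.30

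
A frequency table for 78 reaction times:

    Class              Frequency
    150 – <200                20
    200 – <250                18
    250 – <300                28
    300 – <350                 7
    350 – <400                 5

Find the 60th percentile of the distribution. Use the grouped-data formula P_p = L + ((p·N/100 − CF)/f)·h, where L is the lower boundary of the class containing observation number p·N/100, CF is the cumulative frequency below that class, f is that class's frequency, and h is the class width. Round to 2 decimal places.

N = 78; target position k = 60/100 · 78 = 46.8.
Cumulative frequencies: 20, 38, 66, 73, 78.
Observation 46.8 falls in the class 250 – <300.
L = 250, CF = 38, f = 28, h = 50.
P60 = 250 + ((46.8 − 38)/28)·50 = 250 + 15.7143 = 265.714.

265.71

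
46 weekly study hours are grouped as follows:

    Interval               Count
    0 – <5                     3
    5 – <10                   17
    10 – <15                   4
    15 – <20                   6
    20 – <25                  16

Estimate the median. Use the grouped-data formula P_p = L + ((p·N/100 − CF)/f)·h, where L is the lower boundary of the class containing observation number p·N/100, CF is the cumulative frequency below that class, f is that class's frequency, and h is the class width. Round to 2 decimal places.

13.75

N = 46; target position k = 50/100 · 46 = 23.
Cumulative frequencies: 3, 20, 24, 30, 46.
Observation 23 falls in the class 10 – <15.
L = 10, CF = 20, f = 4, h = 5.
P50 = 10 + ((23 − 20)/4)·5 = 10 + 3.75 = 13.75.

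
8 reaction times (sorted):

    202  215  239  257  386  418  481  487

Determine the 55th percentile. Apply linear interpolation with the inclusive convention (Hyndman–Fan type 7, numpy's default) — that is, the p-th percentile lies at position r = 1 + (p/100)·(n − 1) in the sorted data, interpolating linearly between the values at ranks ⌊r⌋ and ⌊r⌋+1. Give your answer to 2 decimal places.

366.65

n = 8.
r = 1 + (55/100)·(8 − 1) = 1 + 3.85 = 4.85.
Rank 4 is 257 and rank 5 is 386.
Interpolate: 257 + 0.85·(386 − 257) = 257 + 0.85·129 = 366.65.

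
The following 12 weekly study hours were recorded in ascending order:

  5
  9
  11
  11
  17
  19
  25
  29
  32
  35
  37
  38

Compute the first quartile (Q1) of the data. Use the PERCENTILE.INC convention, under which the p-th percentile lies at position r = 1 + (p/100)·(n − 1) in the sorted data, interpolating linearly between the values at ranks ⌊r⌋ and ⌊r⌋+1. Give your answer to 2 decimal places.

n = 12.
r = 1 + (25/100)·(12 − 1) = 1 + 2.75 = 3.75.
Rank 3 is 11 and rank 4 is 11.
Interpolate: 11 + 0.75·(11 − 11) = 11 + 0.75·0 = 11.

11.00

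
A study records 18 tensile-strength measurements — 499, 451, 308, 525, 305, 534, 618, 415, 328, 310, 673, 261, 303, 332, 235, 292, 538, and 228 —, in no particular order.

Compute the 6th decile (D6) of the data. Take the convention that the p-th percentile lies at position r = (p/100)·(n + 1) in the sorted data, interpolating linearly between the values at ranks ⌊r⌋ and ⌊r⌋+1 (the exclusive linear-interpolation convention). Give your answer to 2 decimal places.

429.40

Sorted: 228, 235, 261, 292, 303, 305, 308, 310, 328, 332, 415, 451, 499, 525, 534, 538, 618, 673.
n = 18.
r = (60/100)·(18 + 1) = 11.4.
Rank 11 is 415 and rank 12 is 451.
Interpolate: 415 + 0.4·(451 − 415) = 415 + 0.4·36 = 429.4.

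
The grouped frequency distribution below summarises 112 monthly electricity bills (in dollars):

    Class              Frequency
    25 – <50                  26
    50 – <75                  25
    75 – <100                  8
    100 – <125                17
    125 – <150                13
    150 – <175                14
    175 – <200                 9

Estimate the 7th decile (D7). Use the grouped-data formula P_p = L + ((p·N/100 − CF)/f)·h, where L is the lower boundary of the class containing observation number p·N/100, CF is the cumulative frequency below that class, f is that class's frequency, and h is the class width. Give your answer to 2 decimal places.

N = 112; target position k = 70/100 · 112 = 78.4.
Cumulative frequencies: 26, 51, 59, 76, 89, 103, 112.
Observation 78.4 falls in the class 125 – <150.
L = 125, CF = 76, f = 13, h = 25.
P70 = 125 + ((78.4 − 76)/13)·25 = 125 + 4.61538 = 129.615.

129.62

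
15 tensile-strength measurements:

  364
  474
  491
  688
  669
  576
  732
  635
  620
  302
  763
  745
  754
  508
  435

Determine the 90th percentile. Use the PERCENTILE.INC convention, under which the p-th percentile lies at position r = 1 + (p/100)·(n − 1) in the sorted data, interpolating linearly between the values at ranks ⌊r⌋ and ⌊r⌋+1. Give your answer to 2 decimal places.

750.40

Sorted: 302, 364, 435, 474, 491, 508, 576, 620, 635, 669, 688, 732, 745, 754, 763.
n = 15.
r = 1 + (90/100)·(15 − 1) = 1 + 12.6 = 13.6.
Rank 13 is 745 and rank 14 is 754.
Interpolate: 745 + 0.6·(754 − 745) = 745 + 0.6·9 = 750.4.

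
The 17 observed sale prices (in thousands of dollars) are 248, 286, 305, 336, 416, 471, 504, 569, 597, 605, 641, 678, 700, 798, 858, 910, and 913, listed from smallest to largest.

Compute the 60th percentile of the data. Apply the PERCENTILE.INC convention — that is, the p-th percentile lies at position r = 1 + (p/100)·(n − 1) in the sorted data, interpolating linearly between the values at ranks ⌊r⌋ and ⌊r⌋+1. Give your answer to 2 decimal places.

n = 17.
r = 1 + (60/100)·(17 − 1) = 1 + 9.6 = 10.6.
Rank 10 is 605 and rank 11 is 641.
Interpolate: 605 + 0.6·(641 − 605) = 605 + 0.6·36 = 626.6.

626.60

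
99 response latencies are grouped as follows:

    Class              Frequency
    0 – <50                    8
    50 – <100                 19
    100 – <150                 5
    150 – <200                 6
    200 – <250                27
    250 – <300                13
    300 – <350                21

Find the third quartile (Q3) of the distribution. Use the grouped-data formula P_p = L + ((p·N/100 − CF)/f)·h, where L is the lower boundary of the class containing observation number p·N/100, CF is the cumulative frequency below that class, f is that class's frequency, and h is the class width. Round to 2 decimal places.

N = 99; target position k = 75/100 · 99 = 74.25.
Cumulative frequencies: 8, 27, 32, 38, 65, 78, 99.
Observation 74.25 falls in the class 250 – <300.
L = 250, CF = 65, f = 13, h = 50.
P75 = 250 + ((74.25 − 65)/13)·50 = 250 + 35.5769 = 285.577.

285.58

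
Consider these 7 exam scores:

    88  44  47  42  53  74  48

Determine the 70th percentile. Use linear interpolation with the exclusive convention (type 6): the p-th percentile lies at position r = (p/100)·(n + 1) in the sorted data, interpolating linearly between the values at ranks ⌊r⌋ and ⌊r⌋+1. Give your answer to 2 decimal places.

Sorted: 42, 44, 47, 48, 53, 74, 88.
n = 7.
r = (70/100)·(7 + 1) = 5.6.
Rank 5 is 53 and rank 6 is 74.
Interpolate: 53 + 0.6·(74 − 53) = 53 + 0.6·21 = 65.6.

65.60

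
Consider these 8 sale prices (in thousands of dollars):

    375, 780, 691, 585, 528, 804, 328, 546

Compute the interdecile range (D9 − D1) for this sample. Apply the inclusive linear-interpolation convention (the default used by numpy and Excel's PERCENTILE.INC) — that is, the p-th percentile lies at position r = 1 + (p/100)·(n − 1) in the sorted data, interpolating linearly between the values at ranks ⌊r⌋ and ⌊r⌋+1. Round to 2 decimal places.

426.30

Sorted: 328, 375, 528, 546, 585, 691, 780, 804.
n = 8.
P10: r = 1.7; ranks 1–2 are 328, 375; interpolating gives 360.9.
P90: r = 7.3; ranks 7–8 are 780, 804; interpolating gives 787.2.
Difference: 787.2 − 360.9 = 426.3.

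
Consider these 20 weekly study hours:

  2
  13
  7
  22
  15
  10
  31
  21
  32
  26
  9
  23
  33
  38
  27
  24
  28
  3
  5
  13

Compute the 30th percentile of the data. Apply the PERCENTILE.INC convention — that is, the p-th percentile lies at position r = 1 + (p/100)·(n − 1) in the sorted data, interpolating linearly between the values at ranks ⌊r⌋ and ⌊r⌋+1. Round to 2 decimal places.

Sorted: 2, 3, 5, 7, 9, 10, 13, 13, 15, 21, 22, 23, 24, 26, 27, 28, 31, 32, 33, 38.
n = 20.
r = 1 + (30/100)·(20 − 1) = 1 + 5.7 = 6.7.
Rank 6 is 10 and rank 7 is 13.
Interpolate: 10 + 0.7·(13 − 10) = 10 + 0.7·3 = 12.1.

12.10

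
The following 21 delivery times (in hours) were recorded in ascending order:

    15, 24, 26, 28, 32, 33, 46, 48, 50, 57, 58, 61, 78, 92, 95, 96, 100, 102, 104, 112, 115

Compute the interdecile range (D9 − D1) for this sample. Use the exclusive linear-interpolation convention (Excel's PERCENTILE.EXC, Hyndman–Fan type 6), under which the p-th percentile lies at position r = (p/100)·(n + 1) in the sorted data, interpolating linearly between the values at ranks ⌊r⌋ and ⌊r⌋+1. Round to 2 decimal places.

n = 21.
P10: r = 2.2; ranks 2–3 are 24, 26; interpolating gives 24.4.
P90: r = 19.8; ranks 19–20 are 104, 112; interpolating gives 110.4.
Difference: 110.4 − 24.4 = 86.

86.00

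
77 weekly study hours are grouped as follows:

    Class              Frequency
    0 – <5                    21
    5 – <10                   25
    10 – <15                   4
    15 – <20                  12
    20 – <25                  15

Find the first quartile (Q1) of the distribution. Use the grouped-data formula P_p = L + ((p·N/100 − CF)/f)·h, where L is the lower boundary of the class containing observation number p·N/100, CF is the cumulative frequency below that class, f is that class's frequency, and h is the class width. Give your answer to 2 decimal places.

4.58

N = 77; target position k = 25/100 · 77 = 19.25.
Cumulative frequencies: 21, 46, 50, 62, 77.
Observation 19.25 falls in the class 0 – <5.
L = 0, CF = 0, f = 21, h = 5.
P25 = 0 + ((19.25 − 0)/21)·5 = 0 + 4.58333 = 4.58333.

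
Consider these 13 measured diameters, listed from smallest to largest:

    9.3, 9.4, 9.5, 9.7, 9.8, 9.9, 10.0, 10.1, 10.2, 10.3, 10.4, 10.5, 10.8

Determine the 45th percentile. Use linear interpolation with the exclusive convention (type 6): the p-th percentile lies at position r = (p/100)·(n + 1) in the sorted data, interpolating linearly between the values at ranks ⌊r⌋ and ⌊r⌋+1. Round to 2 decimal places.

9.93

n = 13.
r = (45/100)·(13 + 1) = 6.3.
Rank 6 is 9.9 and rank 7 is 10.0.
Interpolate: 9.9 + 0.3·(10.0 − 9.9) = 9.9 + 0.3·0.1 = 9.93.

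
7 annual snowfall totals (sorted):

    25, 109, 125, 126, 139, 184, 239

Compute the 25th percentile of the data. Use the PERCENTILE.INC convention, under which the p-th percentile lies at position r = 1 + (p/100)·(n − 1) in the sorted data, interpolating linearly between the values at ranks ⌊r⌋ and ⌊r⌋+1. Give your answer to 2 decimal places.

n = 7.
r = 1 + (25/100)·(7 − 1) = 1 + 1.5 = 2.5.
Rank 2 is 109 and rank 3 is 125.
Interpolate: 109 + 0.5·(125 − 109) = 109 + 0.5·16 = 117.

117.00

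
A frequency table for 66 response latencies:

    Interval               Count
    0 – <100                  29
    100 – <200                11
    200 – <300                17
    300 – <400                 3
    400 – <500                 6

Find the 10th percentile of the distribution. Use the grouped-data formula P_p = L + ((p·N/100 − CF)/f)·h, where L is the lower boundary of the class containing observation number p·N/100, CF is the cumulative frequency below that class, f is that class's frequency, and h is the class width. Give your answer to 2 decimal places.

22.76

N = 66; target position k = 10/100 · 66 = 6.6.
Cumulative frequencies: 29, 40, 57, 60, 66.
Observation 6.6 falls in the class 0 – <100.
L = 0, CF = 0, f = 29, h = 100.
P10 = 0 + ((6.6 − 0)/29)·100 = 0 + 22.7586 = 22.7586.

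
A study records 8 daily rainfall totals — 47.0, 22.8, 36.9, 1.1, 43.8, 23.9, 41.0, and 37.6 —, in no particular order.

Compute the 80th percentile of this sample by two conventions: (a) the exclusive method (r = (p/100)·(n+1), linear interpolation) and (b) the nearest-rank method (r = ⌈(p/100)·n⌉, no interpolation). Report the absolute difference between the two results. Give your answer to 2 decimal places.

0.64

Sorted: 1.1, 22.8, 23.9, 36.9, 37.6, 41.0, 43.8, 47.0.
n = 8.
(a) r = 7.2; between ranks 7 (43.8) and 8 (47.0): 44.44.
(b) the nearest-rank method: rank 7 → 43.8.
|44.44 − 43.8| = 0.64.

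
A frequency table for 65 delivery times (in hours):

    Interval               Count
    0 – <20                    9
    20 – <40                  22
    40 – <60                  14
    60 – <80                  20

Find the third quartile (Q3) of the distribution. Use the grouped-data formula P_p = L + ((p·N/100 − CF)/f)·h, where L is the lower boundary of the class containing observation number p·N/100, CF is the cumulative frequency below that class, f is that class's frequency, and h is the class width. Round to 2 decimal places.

63.75

N = 65; target position k = 75/100 · 65 = 48.75.
Cumulative frequencies: 9, 31, 45, 65.
Observation 48.75 falls in the class 60 – <80.
L = 60, CF = 45, f = 20, h = 20.
P75 = 60 + ((48.75 − 45)/20)·20 = 60 + 3.75 = 63.75.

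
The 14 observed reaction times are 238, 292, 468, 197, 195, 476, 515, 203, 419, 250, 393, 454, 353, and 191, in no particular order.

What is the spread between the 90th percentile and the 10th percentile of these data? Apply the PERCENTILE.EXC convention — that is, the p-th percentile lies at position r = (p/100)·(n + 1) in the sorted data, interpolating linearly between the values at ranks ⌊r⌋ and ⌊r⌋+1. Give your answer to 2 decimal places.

Sorted: 191, 195, 197, 203, 238, 250, 292, 353, 393, 419, 454, 468, 476, 515.
n = 14.
P10: r = 1.5; ranks 1–2 are 191, 195; interpolating gives 193.
P90: r = 13.5; ranks 13–14 are 476, 515; interpolating gives 495.5.
Difference: 495.5 − 193 = 302.5.

302.50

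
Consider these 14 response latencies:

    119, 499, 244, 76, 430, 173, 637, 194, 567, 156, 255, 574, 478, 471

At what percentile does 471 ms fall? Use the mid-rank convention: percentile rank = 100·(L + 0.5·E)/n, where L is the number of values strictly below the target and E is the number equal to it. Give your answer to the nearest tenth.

60.7

Sorted: 76, 119, 156, 173, 194, 244, 255, 430, 471, 478, 499, 567, 574, 637.
Count below 471: L = 8; count equal: E = 1; n = 14.
Percentile rank = 100·(8 + 0.5·1)/14 = 100·8.5/14 = 60.71.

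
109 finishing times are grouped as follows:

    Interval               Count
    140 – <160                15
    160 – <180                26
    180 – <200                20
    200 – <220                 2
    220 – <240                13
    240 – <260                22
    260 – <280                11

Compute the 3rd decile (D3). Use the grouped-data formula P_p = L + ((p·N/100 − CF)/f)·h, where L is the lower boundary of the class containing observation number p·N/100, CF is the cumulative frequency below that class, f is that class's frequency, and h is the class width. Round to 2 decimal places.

173.62

N = 109; target position k = 30/100 · 109 = 32.7.
Cumulative frequencies: 15, 41, 61, 63, 76, 98, 109.
Observation 32.7 falls in the class 160 – <180.
L = 160, CF = 15, f = 26, h = 20.
P30 = 160 + ((32.7 − 15)/26)·20 = 160 + 13.6154 = 173.615.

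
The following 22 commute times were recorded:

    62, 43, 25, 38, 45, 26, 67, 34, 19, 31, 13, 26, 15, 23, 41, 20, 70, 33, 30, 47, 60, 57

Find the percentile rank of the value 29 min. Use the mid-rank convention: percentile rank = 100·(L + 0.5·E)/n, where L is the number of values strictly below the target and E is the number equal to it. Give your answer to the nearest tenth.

Sorted: 13, 15, 19, 20, 23, 25, 26, 26, 30, 31, 33, 34, 38, 41, 43, 45, 47, 57, 60, 62, 67, 70.
Count below 29: L = 8; count equal: E = 0; n = 22.
Percentile rank = 100·(8 + 0.5·0)/22 = 100·8/22 = 36.36.

36.4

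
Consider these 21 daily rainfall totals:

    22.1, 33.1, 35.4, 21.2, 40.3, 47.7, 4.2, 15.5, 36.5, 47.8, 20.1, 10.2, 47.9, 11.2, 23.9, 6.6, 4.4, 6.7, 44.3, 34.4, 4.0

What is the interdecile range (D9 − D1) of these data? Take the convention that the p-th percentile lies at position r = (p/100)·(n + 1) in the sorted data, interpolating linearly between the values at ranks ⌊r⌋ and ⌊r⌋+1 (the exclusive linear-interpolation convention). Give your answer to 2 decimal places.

Sorted: 4.0, 4.2, 4.4, 6.6, 6.7, 10.2, 11.2, 15.5, 20.1, 21.2, 22.1, 23.9, 33.1, 34.4, 35.4, 36.5, 40.3, 44.3, 47.7, 47.8, 47.9.
n = 21.
P10: r = 2.2; ranks 2–3 are 4.2, 4.4; interpolating gives 4.24.
P90: r = 19.8; ranks 19–20 are 47.7, 47.8; interpolating gives 47.78.
Difference: 47.78 − 4.24 = 43.54.

43.54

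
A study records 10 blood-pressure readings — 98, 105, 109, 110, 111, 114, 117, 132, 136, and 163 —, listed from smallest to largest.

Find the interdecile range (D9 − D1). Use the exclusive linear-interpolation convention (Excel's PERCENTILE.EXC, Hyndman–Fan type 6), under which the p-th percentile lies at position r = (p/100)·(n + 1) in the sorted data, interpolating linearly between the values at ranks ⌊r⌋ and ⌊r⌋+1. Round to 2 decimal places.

61.60

n = 10.
P10: r = 1.1; ranks 1–2 are 98, 105; interpolating gives 98.7.
P90: r = 9.9; ranks 9–10 are 136, 163; interpolating gives 160.3.
Difference: 160.3 − 98.7 = 61.6.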